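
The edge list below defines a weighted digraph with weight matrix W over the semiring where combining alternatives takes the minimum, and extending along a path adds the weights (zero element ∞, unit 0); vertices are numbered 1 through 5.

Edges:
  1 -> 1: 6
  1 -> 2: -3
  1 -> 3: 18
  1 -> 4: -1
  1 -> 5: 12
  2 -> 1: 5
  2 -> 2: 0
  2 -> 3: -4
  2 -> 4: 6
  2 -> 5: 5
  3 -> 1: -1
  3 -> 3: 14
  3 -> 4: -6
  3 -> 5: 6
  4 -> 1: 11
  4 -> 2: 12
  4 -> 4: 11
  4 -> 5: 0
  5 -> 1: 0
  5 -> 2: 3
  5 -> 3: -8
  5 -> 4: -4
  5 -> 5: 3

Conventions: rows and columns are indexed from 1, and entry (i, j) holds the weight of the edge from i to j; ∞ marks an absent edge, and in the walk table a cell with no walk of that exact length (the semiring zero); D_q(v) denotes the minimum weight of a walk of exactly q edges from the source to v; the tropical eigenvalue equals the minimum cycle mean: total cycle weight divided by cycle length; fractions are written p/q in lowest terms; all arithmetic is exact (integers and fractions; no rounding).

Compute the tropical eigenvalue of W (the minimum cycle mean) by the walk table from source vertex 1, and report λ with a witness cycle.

q=0: [0, ∞, ∞, ∞, ∞]
q=1: [6, -3, 18, -1, 12]
q=2: [2, -3, -7, 3, -1]
q=3: [-8, -3, -9, -13, -1]
q=4: [-10, -11, -9, -15, -13]
q=5: [-13, -13, -21, -17, -15]
Optimal cycle mean attained by: cycle 3->4->5->3, total (-6) + 0 + (-8), length 3.
Answer: λ = -14/3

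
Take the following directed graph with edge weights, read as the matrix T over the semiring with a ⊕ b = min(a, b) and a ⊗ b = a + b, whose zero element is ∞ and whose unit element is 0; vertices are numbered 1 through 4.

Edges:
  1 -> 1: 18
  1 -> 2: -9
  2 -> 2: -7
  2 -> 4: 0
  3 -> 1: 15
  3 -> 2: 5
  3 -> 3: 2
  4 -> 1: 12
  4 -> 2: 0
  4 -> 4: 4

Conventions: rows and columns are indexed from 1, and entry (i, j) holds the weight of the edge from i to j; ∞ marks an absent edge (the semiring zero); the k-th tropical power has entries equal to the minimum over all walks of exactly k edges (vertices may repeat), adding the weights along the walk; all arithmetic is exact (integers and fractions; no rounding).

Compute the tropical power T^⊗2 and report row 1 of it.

T^⊗2:
  [36, -16, ∞, -9]
  [12, -14, ∞, -7]
  [17, -2, 4, 5]
  [16, -7, ∞, 0]
Answer: row 1 of T^⊗2 = [36, -16, ∞, -9]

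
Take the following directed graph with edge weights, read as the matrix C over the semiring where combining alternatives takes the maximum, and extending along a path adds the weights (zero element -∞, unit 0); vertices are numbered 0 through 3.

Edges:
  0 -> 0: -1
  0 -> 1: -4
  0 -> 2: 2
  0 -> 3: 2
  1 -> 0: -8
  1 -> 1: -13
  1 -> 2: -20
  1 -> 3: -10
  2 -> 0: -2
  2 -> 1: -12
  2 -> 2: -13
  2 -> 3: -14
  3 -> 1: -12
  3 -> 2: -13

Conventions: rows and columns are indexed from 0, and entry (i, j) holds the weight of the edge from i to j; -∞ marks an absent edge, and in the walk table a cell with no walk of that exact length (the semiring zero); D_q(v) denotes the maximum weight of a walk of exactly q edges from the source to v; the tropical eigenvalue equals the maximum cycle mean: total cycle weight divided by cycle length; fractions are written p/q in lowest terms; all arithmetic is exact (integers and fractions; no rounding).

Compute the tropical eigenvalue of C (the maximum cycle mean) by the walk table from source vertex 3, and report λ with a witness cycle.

q=0: [-∞, -∞, -∞, 0]
q=1: [-∞, -12, -13, -∞]
q=2: [-15, -25, -26, -22]
q=3: [-16, -19, -13, -13]
q=4: [-15, -20, -14, -14]
Optimal cycle mean attained by: cycle 0->2->0, total 2 + (-2), length 2.
Answer: λ = 0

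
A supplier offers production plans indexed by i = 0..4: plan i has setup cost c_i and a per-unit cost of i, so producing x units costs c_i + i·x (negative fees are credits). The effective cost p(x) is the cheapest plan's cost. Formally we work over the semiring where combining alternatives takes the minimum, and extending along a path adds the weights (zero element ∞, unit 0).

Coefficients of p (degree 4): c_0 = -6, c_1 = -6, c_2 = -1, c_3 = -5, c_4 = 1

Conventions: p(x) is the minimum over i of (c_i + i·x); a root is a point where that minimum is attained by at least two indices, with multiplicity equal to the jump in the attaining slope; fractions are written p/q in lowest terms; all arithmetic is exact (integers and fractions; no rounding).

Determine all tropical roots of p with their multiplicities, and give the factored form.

hull edge (i=0, c=-6) to (i=1, c=-6): slope 0, span 1
hull edge (i=1, c=-6) to (i=3, c=-5): slope 1/2, span 2
hull edge (i=3, c=-5) to (i=4, c=1): slope 6, span 1
Factored form: p(x) = 1 ⊗ (x ⊕ (-6)) ⊗ (x ⊕ (-1/2)) ⊗ (x ⊕ (-1/2)) ⊗ (x ⊕ 0)
Answer: roots = -6 (mult 1), -1/2 (mult 2), 0 (mult 1)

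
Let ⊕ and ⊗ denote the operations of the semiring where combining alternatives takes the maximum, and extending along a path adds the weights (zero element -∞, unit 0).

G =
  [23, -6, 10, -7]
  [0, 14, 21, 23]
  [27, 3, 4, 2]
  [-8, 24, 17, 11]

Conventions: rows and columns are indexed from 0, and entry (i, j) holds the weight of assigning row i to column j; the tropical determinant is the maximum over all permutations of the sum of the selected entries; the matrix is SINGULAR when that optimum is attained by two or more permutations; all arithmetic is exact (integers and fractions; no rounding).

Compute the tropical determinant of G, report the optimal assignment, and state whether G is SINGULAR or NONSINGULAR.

σ = (0, 1, 2, 3): 23 + 14 + 4 + 11 = 52
σ = (0, 1, 3, 2): 23 + 14 + 2 + 17 = 56
σ = (0, 2, 1, 3): 23 + 21 + 3 + 11 = 58
σ = (0, 2, 3, 1): 23 + 21 + 2 + 24 = 70
σ = (0, 3, 1, 2): 23 + 23 + 3 + 17 = 66
σ = (0, 3, 2, 1): 23 + 23 + 4 + 24 = 74
σ = (1, 0, 2, 3): (-6) + 0 + 4 + 11 = 9
σ = (1, 0, 3, 2): (-6) + 0 + 2 + 17 = 13
σ = (1, 2, 0, 3): (-6) + 21 + 27 + 11 = 53
σ = (1, 2, 3, 0): (-6) + 21 + 2 + (-8) = 9
σ = (1, 3, 0, 2): (-6) + 23 + 27 + 17 = 61
σ = (1, 3, 2, 0): (-6) + 23 + 4 + (-8) = 13
σ = (2, 0, 1, 3): 10 + 0 + 3 + 11 = 24
σ = (2, 0, 3, 1): 10 + 0 + 2 + 24 = 36
σ = (2, 1, 0, 3): 10 + 14 + 27 + 11 = 62
σ = (2, 1, 3, 0): 10 + 14 + 2 + (-8) = 18
σ = (2, 3, 0, 1): 10 + 23 + 27 + 24 = 84
σ = (2, 3, 1, 0): 10 + 23 + 3 + (-8) = 28
σ = (3, 0, 1, 2): (-7) + 0 + 3 + 17 = 13
σ = (3, 0, 2, 1): (-7) + 0 + 4 + 24 = 21
σ = (3, 1, 0, 2): (-7) + 14 + 27 + 17 = 51
σ = (3, 1, 2, 0): (-7) + 14 + 4 + (-8) = 3
σ = (3, 2, 0, 1): (-7) + 21 + 27 + 24 = 65
σ = (3, 2, 1, 0): (-7) + 21 + 3 + (-8) = 9
Optimal value attained by: σ = (2, 3, 0, 1).
Answer: det⊕(G) = 84; verdict: NONSINGULAR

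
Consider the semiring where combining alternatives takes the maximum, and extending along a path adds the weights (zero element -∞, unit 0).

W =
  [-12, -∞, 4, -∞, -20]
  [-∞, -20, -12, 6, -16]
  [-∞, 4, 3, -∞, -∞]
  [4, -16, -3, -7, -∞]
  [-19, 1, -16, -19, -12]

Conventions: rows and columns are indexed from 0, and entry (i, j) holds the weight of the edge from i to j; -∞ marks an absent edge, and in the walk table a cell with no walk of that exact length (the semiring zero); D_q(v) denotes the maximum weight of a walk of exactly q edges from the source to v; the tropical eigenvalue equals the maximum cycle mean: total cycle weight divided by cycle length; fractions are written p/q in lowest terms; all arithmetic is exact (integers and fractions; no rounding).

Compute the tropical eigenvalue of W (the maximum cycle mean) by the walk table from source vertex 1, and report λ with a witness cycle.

q=0: [-∞, 0, -∞, -∞, -∞]
q=1: [-∞, -20, -12, 6, -16]
q=2: [10, -8, 3, -1, -28]
q=3: [3, 7, 14, -2, -10]
q=4: [2, 18, 17, 13, -9]
q=5: [17, 21, 20, 24, 2]
Optimal cycle mean attained by: cycle 0->2->1->3->0, total 4 + 4 + 6 + 4, length 4.
Answer: λ = 9/2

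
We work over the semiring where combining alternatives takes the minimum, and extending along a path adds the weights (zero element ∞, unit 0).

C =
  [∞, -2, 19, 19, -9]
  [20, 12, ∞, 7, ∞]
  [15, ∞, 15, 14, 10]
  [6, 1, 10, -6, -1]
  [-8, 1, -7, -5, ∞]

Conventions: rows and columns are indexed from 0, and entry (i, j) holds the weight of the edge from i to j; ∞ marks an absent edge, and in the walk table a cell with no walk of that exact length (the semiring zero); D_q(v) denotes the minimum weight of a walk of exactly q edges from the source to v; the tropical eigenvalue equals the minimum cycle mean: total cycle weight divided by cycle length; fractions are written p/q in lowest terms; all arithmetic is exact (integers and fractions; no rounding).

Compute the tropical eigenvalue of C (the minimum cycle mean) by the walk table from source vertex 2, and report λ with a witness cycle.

q=0: [∞, ∞, 0, ∞, ∞]
q=1: [15, ∞, 15, 14, 10]
q=2: [2, 11, 3, 5, 6]
q=3: [-2, 0, -1, -1, -7]
q=4: [-15, -6, -14, -12, -11]
q=5: [-19, -17, -18, -18, -24]
Optimal cycle mean attained by: cycle 0->4->0, total (-9) + (-8), length 2.
Answer: λ = -17/2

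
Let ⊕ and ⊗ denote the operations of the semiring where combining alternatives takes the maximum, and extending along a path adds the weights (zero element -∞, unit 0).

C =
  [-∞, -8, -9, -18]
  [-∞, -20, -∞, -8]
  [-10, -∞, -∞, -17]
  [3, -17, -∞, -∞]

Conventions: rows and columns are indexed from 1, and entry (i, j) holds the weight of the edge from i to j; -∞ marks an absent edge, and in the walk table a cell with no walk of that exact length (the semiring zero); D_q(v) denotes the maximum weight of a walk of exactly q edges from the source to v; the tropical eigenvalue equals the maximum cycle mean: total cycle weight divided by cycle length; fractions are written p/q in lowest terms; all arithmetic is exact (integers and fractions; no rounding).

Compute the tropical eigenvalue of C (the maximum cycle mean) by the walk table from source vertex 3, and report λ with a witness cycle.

q=0: [-∞, -∞, 0, -∞]
q=1: [-10, -∞, -∞, -17]
q=2: [-14, -18, -19, -28]
q=3: [-25, -22, -23, -26]
q=4: [-23, -33, -34, -30]
Optimal cycle mean attained by: cycle 1->2->4->1, total (-8) + (-8) + 3, length 3.
Answer: λ = -13/3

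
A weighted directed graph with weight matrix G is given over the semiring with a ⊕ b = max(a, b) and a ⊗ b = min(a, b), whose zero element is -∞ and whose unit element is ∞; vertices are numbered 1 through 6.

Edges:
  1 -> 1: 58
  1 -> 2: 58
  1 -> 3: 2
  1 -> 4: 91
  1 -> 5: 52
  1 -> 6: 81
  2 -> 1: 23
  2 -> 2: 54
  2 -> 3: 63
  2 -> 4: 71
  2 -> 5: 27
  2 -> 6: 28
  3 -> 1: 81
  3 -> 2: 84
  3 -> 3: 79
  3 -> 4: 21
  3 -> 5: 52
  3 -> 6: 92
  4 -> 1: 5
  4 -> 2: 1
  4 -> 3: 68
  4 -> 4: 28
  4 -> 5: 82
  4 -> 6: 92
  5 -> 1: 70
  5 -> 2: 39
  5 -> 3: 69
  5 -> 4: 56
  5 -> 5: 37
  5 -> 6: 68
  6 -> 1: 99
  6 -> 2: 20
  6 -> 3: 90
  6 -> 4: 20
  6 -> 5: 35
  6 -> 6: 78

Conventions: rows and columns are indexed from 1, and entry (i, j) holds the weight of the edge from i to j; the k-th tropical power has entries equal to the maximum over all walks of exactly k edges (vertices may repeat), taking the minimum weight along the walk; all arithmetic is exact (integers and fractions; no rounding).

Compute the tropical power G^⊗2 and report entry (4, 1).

G^⊗2:
  [81, 58, 81, 58, 82, 91]
  [63, 63, 68, 54, 71, 71]
  [92, 79, 90, 81, 52, 81]
  [92, 68, 90, 56, 52, 78]
  [69, 69, 69, 70, 56, 70]
  [81, 84, 79, 91, 52, 90]
Key observation: the optimum is the walk 4->6->1, with weight 92 min 99 = 92.
Optimal value attained by: walk 4->6->1.
Answer: (G^⊗2)[4][1] = 92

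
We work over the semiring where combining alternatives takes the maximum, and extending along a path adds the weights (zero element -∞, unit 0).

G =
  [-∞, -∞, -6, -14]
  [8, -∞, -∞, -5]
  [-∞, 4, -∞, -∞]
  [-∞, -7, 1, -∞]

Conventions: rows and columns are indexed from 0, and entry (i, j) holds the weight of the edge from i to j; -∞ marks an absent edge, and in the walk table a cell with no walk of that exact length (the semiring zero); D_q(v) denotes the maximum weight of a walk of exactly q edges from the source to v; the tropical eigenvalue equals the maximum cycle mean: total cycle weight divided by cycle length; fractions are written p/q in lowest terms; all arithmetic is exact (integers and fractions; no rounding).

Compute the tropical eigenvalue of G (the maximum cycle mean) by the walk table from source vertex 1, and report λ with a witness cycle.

q=0: [-∞, 0, -∞, -∞]
q=1: [8, -∞, -∞, -5]
q=2: [-∞, -12, 2, -6]
q=3: [-4, 6, -5, -17]
q=4: [14, -1, -10, 1]
Optimal cycle mean attained by: cycle 0->2->1->0, total (-6) + 4 + 8, length 3.
Answer: λ = 2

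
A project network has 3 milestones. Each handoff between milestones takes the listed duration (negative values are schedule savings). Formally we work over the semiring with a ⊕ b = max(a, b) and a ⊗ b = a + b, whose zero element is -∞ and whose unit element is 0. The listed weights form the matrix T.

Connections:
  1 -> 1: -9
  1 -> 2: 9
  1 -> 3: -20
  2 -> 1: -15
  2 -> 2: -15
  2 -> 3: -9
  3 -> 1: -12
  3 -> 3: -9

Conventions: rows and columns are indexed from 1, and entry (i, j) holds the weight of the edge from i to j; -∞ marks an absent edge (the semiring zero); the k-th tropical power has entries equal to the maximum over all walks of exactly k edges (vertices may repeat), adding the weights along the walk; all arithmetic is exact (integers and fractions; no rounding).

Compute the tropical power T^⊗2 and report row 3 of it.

T^⊗2:
  [-6, 0, 0]
  [-21, -6, -18]
  [-21, -3, -18]
Answer: row 3 of T^⊗2 = [-21, -3, -18]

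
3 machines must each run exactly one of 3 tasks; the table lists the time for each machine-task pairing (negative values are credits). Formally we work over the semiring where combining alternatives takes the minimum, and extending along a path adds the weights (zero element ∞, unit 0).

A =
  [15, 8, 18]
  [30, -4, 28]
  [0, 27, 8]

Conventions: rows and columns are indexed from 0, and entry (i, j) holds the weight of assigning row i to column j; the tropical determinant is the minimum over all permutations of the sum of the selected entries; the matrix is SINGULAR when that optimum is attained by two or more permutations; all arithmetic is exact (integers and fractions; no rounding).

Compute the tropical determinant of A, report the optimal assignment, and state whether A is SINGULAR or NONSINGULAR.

σ = (0, 1, 2): 15 + (-4) + 8 = 19
σ = (0, 2, 1): 15 + 28 + 27 = 70
σ = (1, 0, 2): 8 + 30 + 8 = 46
σ = (1, 2, 0): 8 + 28 + 0 = 36
σ = (2, 0, 1): 18 + 30 + 27 = 75
σ = (2, 1, 0): 18 + (-4) + 0 = 14
Optimal value attained by: σ = (2, 1, 0).
Answer: det⊕(A) = 14; verdict: NONSINGULAR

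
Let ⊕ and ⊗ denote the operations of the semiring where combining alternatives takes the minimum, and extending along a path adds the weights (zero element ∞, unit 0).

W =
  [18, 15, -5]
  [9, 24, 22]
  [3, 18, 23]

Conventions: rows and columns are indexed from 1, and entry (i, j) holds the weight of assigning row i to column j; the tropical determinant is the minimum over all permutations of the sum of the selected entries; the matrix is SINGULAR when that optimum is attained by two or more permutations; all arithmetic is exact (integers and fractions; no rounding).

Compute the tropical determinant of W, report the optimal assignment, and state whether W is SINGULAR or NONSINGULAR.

σ = (1, 2, 3): 18 + 24 + 23 = 65
σ = (1, 3, 2): 18 + 22 + 18 = 58
σ = (2, 1, 3): 15 + 9 + 23 = 47
σ = (2, 3, 1): 15 + 22 + 3 = 40
σ = (3, 1, 2): (-5) + 9 + 18 = 22
σ = (3, 2, 1): (-5) + 24 + 3 = 22
Optimal value attained by: σ = (3, 1, 2).
Answer: det⊕(W) = 22; verdict: SINGULAR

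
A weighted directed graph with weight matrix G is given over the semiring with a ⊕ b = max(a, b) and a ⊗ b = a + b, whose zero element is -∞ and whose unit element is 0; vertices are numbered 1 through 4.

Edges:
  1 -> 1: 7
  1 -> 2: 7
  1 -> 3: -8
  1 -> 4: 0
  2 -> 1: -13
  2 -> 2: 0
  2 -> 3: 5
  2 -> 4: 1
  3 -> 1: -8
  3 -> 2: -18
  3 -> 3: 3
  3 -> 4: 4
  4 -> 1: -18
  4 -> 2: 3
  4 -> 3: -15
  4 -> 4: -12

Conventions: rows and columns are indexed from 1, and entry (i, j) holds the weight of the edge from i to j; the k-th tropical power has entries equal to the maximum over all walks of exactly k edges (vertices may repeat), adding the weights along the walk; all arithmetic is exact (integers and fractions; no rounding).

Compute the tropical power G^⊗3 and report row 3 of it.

G^⊗2:
  [14, 14, 12, 8]
  [-3, 4, 8, 9]
  [-1, 7, 6, 7]
  [-10, 3, 8, 4]
G^⊗3:
  [21, 21, 19, 16]
  [4, 12, 11, 12]
  [6, 10, 12, 10]
  [0, 7, 11, 12]
Answer: row 3 of G^⊗3 = [6, 10, 12, 10]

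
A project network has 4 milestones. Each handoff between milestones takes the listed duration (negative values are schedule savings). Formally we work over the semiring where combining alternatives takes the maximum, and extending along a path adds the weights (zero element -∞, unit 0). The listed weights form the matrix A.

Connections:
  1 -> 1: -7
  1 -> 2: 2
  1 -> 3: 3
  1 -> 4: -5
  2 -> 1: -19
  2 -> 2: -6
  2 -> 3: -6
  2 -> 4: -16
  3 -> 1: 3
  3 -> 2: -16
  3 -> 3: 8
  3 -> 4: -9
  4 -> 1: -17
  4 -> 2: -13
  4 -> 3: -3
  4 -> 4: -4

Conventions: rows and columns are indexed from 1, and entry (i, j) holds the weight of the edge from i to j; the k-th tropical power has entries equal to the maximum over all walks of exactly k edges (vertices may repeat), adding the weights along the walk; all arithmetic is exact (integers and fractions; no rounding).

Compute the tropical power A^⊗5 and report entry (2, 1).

A^⊗2:
  [6, -4, 11, -6]
  [-3, -12, 2, -15]
  [11, 5, 16, -1]
  [0, -15, 5, -8]
A^⊗3:
  [14, 8, 19, 2]
  [5, -1, 10, -7]
  [19, 13, 24, 7]
  [8, 2, 13, -4]
A^⊗4:
  [22, 16, 27, 10]
  [13, 7, 18, 1]
  [27, 21, 32, 15]
  [16, 10, 21, 4]
A^⊗5:
  [30, 24, 35, 18]
  [21, 15, 26, 9]
  [35, 29, 40, 23]
  [24, 18, 29, 12]
Key observation: the optimum is the walk 2->3->3->3->3->1, with weight (-6) + 8 + 8 + 8 + 3 = 21.
Optimal value attained by: walk 2->3->3->3->3->1.
Answer: (A^⊗5)[2][1] = 21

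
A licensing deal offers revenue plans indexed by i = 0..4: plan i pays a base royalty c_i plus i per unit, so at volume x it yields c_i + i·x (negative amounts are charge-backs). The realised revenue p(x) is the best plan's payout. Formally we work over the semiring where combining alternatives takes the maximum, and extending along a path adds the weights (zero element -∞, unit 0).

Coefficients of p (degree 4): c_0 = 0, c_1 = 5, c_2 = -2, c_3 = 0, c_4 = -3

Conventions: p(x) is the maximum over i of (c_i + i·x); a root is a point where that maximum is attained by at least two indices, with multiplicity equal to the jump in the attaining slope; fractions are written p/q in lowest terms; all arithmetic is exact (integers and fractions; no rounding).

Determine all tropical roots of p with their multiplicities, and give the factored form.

hull edge (i=0, c=0) to (i=1, c=5): slope 5, span 1
hull edge (i=1, c=5) to (i=3, c=0): slope -5/2, span 2
hull edge (i=3, c=0) to (i=4, c=-3): slope -3, span 1
Factored form: p(x) = -3 ⊗ (x ⊕ (-5)) ⊗ (x ⊕ 5/2) ⊗ (x ⊕ 5/2) ⊗ (x ⊕ 3)
Answer: roots = -5 (mult 1), 5/2 (mult 2), 3 (mult 1)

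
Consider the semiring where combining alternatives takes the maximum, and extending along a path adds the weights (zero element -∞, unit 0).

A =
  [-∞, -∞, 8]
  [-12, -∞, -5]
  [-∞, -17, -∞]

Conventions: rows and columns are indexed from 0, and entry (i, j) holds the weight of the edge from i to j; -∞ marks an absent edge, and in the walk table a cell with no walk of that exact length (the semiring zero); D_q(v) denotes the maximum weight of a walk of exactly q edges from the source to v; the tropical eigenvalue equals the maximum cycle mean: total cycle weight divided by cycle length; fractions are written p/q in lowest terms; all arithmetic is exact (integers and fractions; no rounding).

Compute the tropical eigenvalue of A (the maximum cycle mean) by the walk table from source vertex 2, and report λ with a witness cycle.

q=0: [-∞, -∞, 0]
q=1: [-∞, -17, -∞]
q=2: [-29, -∞, -22]
q=3: [-∞, -39, -21]
Optimal cycle mean attained by: cycle 0->2->1->0, total 8 + (-17) + (-12), length 3.
Answer: λ = -7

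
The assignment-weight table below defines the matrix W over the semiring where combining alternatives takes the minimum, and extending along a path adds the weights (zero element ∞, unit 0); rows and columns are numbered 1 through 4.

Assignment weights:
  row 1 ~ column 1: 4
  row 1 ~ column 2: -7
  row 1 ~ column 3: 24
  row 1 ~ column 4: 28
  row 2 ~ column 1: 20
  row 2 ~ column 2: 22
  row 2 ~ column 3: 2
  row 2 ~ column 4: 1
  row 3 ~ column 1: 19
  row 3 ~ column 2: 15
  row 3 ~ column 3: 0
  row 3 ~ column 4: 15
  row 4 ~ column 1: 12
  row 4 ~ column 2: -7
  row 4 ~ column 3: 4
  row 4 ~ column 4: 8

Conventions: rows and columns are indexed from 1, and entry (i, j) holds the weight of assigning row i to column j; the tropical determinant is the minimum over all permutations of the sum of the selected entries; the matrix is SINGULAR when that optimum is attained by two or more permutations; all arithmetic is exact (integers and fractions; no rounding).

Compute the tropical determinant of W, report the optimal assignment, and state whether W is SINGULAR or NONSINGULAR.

σ = (1, 2, 3, 4): 4 + 22 + 0 + 8 = 34
σ = (1, 2, 4, 3): 4 + 22 + 15 + 4 = 45
σ = (1, 3, 2, 4): 4 + 2 + 15 + 8 = 29
σ = (1, 3, 4, 2): 4 + 2 + 15 + (-7) = 14
σ = (1, 4, 2, 3): 4 + 1 + 15 + 4 = 24
σ = (1, 4, 3, 2): 4 + 1 + 0 + (-7) = -2
σ = (2, 1, 3, 4): (-7) + 20 + 0 + 8 = 21
σ = (2, 1, 4, 3): (-7) + 20 + 15 + 4 = 32
σ = (2, 3, 1, 4): (-7) + 2 + 19 + 8 = 22
σ = (2, 3, 4, 1): (-7) + 2 + 15 + 12 = 22
σ = (2, 4, 1, 3): (-7) + 1 + 19 + 4 = 17
σ = (2, 4, 3, 1): (-7) + 1 + 0 + 12 = 6
σ = (3, 1, 2, 4): 24 + 20 + 15 + 8 = 67
σ = (3, 1, 4, 2): 24 + 20 + 15 + (-7) = 52
σ = (3, 2, 1, 4): 24 + 22 + 19 + 8 = 73
σ = (3, 2, 4, 1): 24 + 22 + 15 + 12 = 73
σ = (3, 4, 1, 2): 24 + 1 + 19 + (-7) = 37
σ = (3, 4, 2, 1): 24 + 1 + 15 + 12 = 52
σ = (4, 1, 2, 3): 28 + 20 + 15 + 4 = 67
σ = (4, 1, 3, 2): 28 + 20 + 0 + (-7) = 41
σ = (4, 2, 1, 3): 28 + 22 + 19 + 4 = 73
σ = (4, 2, 3, 1): 28 + 22 + 0 + 12 = 62
σ = (4, 3, 1, 2): 28 + 2 + 19 + (-7) = 42
σ = (4, 3, 2, 1): 28 + 2 + 15 + 12 = 57
Optimal value attained by: σ = (1, 4, 3, 2).
Answer: det⊕(W) = -2; verdict: NONSINGULAR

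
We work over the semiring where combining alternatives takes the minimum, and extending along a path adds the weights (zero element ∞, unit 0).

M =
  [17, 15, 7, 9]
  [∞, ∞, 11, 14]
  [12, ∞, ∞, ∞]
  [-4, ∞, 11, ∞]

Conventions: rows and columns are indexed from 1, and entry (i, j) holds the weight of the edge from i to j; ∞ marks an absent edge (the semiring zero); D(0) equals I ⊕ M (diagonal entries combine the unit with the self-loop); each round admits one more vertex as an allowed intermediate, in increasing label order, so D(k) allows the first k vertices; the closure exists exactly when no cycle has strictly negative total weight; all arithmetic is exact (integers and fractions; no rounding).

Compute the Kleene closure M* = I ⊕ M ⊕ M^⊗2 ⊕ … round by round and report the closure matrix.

D(0):
  [0, 15, 7, 9]
  [∞, 0, 11, 14]
  [12, ∞, 0, ∞]
  [-4, ∞, 11, 0]
D(1):
  [0, 15, 7, 9]
  [∞, 0, 11, 14]
  [12, 27, 0, 21]
  [-4, 11, 3, 0]
D(2):
  [0, 15, 7, 9]
  [∞, 0, 11, 14]
  [12, 27, 0, 21]
  [-4, 11, 3, 0]
D(3):
  [0, 15, 7, 9]
  [23, 0, 11, 14]
  [12, 27, 0, 21]
  [-4, 11, 3, 0]
D(4):
  [0, 15, 7, 9]
  [10, 0, 11, 14]
  [12, 27, 0, 21]
  [-4, 11, 3, 0]
Answer: M* = [[0, 15, 7, 9], [10, 0, 11, 14], [12, 27, 0, 21], [-4, 11, 3, 0]]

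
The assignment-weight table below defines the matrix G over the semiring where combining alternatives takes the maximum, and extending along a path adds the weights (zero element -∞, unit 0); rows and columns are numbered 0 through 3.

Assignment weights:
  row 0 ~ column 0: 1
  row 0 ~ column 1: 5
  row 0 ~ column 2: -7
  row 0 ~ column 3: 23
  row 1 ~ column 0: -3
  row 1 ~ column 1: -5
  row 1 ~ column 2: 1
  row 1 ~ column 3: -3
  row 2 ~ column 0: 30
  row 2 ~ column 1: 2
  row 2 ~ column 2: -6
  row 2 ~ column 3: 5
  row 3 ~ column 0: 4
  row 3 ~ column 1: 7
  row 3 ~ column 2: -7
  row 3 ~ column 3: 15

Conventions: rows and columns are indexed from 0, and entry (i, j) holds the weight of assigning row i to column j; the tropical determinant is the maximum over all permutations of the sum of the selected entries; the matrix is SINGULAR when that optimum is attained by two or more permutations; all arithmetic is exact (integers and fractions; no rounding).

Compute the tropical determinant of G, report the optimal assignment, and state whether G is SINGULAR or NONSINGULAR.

σ = (0, 1, 2, 3): 1 + (-5) + (-6) + 15 = 5
σ = (0, 1, 3, 2): 1 + (-5) + 5 + (-7) = -6
σ = (0, 2, 1, 3): 1 + 1 + 2 + 15 = 19
σ = (0, 2, 3, 1): 1 + 1 + 5 + 7 = 14
σ = (0, 3, 1, 2): 1 + (-3) + 2 + (-7) = -7
σ = (0, 3, 2, 1): 1 + (-3) + (-6) + 7 = -1
σ = (1, 0, 2, 3): 5 + (-3) + (-6) + 15 = 11
σ = (1, 0, 3, 2): 5 + (-3) + 5 + (-7) = 0
σ = (1, 2, 0, 3): 5 + 1 + 30 + 15 = 51
σ = (1, 2, 3, 0): 5 + 1 + 5 + 4 = 15
σ = (1, 3, 0, 2): 5 + (-3) + 30 + (-7) = 25
σ = (1, 3, 2, 0): 5 + (-3) + (-6) + 4 = 0
σ = (2, 0, 1, 3): (-7) + (-3) + 2 + 15 = 7
σ = (2, 0, 3, 1): (-7) + (-3) + 5 + 7 = 2
σ = (2, 1, 0, 3): (-7) + (-5) + 30 + 15 = 33
σ = (2, 1, 3, 0): (-7) + (-5) + 5 + 4 = -3
σ = (2, 3, 0, 1): (-7) + (-3) + 30 + 7 = 27
σ = (2, 3, 1, 0): (-7) + (-3) + 2 + 4 = -4
σ = (3, 0, 1, 2): 23 + (-3) + 2 + (-7) = 15
σ = (3, 0, 2, 1): 23 + (-3) + (-6) + 7 = 21
σ = (3, 1, 0, 2): 23 + (-5) + 30 + (-7) = 41
σ = (3, 1, 2, 0): 23 + (-5) + (-6) + 4 = 16
σ = (3, 2, 0, 1): 23 + 1 + 30 + 7 = 61
σ = (3, 2, 1, 0): 23 + 1 + 2 + 4 = 30
Optimal value attained by: σ = (3, 2, 0, 1).
Answer: det⊕(G) = 61; verdict: NONSINGULAR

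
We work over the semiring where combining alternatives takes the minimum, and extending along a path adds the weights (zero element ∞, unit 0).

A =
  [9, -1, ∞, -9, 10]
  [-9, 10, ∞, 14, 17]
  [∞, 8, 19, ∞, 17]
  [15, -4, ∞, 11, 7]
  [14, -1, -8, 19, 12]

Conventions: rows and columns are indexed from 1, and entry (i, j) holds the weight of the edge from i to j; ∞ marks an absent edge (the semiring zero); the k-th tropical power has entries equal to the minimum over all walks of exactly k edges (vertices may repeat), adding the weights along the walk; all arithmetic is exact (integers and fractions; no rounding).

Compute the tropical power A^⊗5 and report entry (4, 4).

A^⊗2:
  [-10, -13, 2, 0, -2]
  [0, -10, 9, -18, 1]
  [-1, 16, 9, 22, 25]
  [-13, 6, -1, 6, 13]
  [-10, 0, 4, 5, 9]
A^⊗3:
  [-22, -11, -10, -19, 0]
  [-19, -22, -7, -9, -11]
  [7, -2, 17, -10, 9]
  [-4, -14, 5, -22, -3]
  [-9, -11, 1, -19, 0]
A^⊗4:
  [-20, -23, -8, -31, -12]
  [-31, -20, -19, -28, -9]
  [-11, -14, 1, -2, -3]
  [-23, -26, -11, -13, -15]
  [-20, -23, -8, -18, -12]
A^⊗5:
  [-32, -35, -20, -29, -24]
  [-29, -32, -17, -40, -21]
  [-23, -12, -11, -20, -1]
  [-35, -24, -23, -32, -13]
  [-32, -22, -20, -29, -11]
Key observation: the optimum is the walk 4->2->1->2->1->4, with weight (-4) + (-9) + (-1) + (-9) + (-9) = -32.
Optimal value attained by: walk 4->2->1->2->1->4.
Answer: (A^⊗5)[4][4] = -32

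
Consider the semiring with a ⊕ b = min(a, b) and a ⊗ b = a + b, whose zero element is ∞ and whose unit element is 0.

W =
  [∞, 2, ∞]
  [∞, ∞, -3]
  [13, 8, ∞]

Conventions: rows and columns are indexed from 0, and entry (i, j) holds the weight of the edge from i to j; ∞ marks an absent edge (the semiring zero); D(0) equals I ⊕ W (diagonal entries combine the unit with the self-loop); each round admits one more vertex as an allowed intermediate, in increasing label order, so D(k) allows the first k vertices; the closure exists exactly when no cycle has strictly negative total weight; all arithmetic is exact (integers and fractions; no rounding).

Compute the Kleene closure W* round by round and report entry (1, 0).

D(0):
  [0, 2, ∞]
  [∞, 0, -3]
  [13, 8, 0]
D(1):
  [0, 2, ∞]
  [∞, 0, -3]
  [13, 8, 0]
D(2):
  [0, 2, -1]
  [∞, 0, -3]
  [13, 8, 0]
D(3):
  [0, 2, -1]
  [10, 0, -3]
  [13, 8, 0]
Answer: W*[1][0] = 10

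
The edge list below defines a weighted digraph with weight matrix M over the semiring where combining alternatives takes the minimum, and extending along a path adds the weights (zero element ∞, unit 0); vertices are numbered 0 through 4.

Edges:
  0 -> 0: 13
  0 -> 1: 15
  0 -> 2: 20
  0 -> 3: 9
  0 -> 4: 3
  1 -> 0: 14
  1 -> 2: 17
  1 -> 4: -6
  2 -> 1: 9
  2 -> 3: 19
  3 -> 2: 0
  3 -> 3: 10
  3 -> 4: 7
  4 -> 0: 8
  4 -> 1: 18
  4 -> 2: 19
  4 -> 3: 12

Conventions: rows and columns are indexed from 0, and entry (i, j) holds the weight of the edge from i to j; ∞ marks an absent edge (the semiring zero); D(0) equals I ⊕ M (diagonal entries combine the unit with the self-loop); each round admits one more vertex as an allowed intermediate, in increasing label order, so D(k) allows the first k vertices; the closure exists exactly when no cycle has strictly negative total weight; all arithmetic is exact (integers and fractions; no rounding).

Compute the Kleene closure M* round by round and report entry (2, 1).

D(0):
  [0, 15, 20, 9, 3]
  [14, 0, 17, ∞, -6]
  [∞, 9, 0, 19, ∞]
  [∞, ∞, 0, 0, 7]
  [8, 18, 19, 12, 0]
D(1):
  [0, 15, 20, 9, 3]
  [14, 0, 17, 23, -6]
  [∞, 9, 0, 19, ∞]
  [∞, ∞, 0, 0, 7]
  [8, 18, 19, 12, 0]
D(2):
  [0, 15, 20, 9, 3]
  [14, 0, 17, 23, -6]
  [23, 9, 0, 19, 3]
  [∞, ∞, 0, 0, 7]
  [8, 18, 19, 12, 0]
D(3):
  [0, 15, 20, 9, 3]
  [14, 0, 17, 23, -6]
  [23, 9, 0, 19, 3]
  [23, 9, 0, 0, 3]
  [8, 18, 19, 12, 0]
D(4):
  [0, 15, 9, 9, 3]
  [14, 0, 17, 23, -6]
  [23, 9, 0, 19, 3]
  [23, 9, 0, 0, 3]
  [8, 18, 12, 12, 0]
D(5):
  [0, 15, 9, 9, 3]
  [2, 0, 6, 6, -6]
  [11, 9, 0, 15, 3]
  [11, 9, 0, 0, 3]
  [8, 18, 12, 12, 0]
Answer: M*[2][1] = 9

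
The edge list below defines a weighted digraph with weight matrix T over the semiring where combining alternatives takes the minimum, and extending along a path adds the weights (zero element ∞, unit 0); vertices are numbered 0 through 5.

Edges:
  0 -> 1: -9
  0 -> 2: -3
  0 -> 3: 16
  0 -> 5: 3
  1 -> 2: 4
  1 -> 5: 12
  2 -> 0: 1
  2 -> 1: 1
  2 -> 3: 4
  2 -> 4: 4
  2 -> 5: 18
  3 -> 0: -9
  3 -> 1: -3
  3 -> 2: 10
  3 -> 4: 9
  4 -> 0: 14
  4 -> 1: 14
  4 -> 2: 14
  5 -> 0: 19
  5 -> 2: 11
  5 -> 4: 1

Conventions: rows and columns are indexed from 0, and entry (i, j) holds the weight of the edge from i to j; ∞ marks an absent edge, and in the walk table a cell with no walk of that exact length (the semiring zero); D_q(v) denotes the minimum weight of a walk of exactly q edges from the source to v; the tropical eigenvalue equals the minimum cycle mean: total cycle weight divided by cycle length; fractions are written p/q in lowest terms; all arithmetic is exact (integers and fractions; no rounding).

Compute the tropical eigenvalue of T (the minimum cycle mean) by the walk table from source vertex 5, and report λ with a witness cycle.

q=0: [∞, ∞, ∞, ∞, ∞, 0]
q=1: [19, ∞, 11, ∞, 1, ∞]
q=2: [12, 10, 15, 15, 15, 22]
q=3: [6, 3, 9, 19, 19, 15]
q=4: [10, -3, 3, 13, 13, 9]
q=5: [4, 1, 1, 7, 7, 9]
q=6: [-2, -5, 1, 5, 5, 7]
Optimal cycle mean attained by: cycle 0->2->3->0, total (-3) + 4 + (-9), length 3.
Answer: λ = -8/3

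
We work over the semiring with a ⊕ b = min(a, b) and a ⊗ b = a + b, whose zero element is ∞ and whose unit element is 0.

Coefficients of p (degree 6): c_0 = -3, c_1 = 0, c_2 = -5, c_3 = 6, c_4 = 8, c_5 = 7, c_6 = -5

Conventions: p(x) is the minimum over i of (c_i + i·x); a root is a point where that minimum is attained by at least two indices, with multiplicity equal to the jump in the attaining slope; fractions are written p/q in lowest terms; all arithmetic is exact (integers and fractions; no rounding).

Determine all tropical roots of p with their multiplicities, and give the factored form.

hull edge (i=0, c=-3) to (i=2, c=-5): slope -1, span 2
hull edge (i=2, c=-5) to (i=6, c=-5): slope 0, span 4
Factored form: p(x) = -5 ⊗ (x ⊕ 0) ⊗ (x ⊕ 0) ⊗ (x ⊕ 0) ⊗ (x ⊕ 0) ⊗ (x ⊕ 1) ⊗ (x ⊕ 1)
Answer: roots = 0 (mult 4), 1 (mult 2)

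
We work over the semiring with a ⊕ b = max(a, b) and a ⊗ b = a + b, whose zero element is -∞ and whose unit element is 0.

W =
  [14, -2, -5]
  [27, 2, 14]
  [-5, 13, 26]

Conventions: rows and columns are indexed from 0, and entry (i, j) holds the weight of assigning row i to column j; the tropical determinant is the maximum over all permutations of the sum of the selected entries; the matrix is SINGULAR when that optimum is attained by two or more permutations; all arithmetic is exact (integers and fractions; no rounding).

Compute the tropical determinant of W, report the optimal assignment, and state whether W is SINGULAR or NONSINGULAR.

σ = (0, 1, 2): 14 + 2 + 26 = 42
σ = (0, 2, 1): 14 + 14 + 13 = 41
σ = (1, 0, 2): (-2) + 27 + 26 = 51
σ = (1, 2, 0): (-2) + 14 + (-5) = 7
σ = (2, 0, 1): (-5) + 27 + 13 = 35
σ = (2, 1, 0): (-5) + 2 + (-5) = -8
Optimal value attained by: σ = (1, 0, 2).
Answer: det⊕(W) = 51; verdict: NONSINGULAR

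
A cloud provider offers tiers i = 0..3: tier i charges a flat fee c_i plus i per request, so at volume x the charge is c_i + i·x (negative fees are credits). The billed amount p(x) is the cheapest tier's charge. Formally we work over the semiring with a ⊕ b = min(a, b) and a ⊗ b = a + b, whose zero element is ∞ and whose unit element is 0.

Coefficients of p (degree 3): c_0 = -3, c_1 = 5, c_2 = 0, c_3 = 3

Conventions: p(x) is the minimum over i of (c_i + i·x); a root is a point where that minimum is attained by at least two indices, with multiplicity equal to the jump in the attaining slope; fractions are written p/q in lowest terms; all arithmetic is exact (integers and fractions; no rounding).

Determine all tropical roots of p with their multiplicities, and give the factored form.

hull edge (i=0, c=-3) to (i=2, c=0): slope 3/2, span 2
hull edge (i=2, c=0) to (i=3, c=3): slope 3, span 1
Factored form: p(x) = 3 ⊗ (x ⊕ (-3)) ⊗ (x ⊕ (-3/2)) ⊗ (x ⊕ (-3/2))
Answer: roots = -3 (mult 1), -3/2 (mult 2)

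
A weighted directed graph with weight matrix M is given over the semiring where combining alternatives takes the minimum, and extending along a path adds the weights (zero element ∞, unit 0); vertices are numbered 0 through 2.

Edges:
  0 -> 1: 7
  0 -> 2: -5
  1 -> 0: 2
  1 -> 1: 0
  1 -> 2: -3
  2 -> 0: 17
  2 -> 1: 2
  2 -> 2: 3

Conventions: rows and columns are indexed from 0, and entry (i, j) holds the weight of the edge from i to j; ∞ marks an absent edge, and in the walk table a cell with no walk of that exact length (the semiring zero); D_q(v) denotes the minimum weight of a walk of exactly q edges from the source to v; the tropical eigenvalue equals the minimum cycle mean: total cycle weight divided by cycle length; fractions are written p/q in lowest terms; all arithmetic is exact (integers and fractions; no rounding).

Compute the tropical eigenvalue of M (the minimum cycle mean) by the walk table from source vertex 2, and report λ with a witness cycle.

q=0: [∞, ∞, 0]
q=1: [17, 2, 3]
q=2: [4, 2, -1]
q=3: [4, 1, -1]
Optimal cycle mean attained by: cycle 1->2->1, total (-3) + 2, length 2.
Answer: λ = -1/2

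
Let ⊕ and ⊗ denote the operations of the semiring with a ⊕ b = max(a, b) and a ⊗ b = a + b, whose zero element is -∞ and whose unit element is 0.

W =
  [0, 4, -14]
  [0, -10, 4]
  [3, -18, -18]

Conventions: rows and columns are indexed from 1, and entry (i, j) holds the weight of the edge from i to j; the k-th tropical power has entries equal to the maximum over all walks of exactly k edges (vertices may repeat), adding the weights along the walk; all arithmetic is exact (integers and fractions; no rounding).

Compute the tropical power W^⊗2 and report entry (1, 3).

W^⊗2:
  [4, 4, 8]
  [7, 4, -6]
  [3, 7, -11]
Key observation: the optimum is the walk 1->2->3, with weight 4 + 4 = 8.
Optimal value attained by: walk 1->2->3.
Answer: (W^⊗2)[1][3] = 8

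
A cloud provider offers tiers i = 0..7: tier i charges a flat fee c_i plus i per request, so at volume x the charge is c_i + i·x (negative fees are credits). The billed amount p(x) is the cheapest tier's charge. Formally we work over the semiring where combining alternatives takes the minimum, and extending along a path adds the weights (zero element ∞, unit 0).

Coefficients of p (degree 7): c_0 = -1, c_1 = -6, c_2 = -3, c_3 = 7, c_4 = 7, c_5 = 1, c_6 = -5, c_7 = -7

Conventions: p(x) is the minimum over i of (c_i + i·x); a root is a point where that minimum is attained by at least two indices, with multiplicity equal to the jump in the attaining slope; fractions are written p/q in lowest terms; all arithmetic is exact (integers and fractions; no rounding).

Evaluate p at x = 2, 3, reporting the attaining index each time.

p(2) = min(-1+0·2=-1, -6+1·2=-4, -3+2·2=1, 7+3·2=13, 7+4·2=15, 1+5·2=11, -5+6·2=7, -7+7·2=7) = -4 (attained by i=1)
p(3) = min(-1+0·3=-1, -6+1·3=-3, -3+2·3=3, 7+3·3=16, 7+4·3=19, 1+5·3=16, -5+6·3=13, -7+7·3=14) = -3 (attained by i=1)
Answer: p(2) = -4; p(3) = -3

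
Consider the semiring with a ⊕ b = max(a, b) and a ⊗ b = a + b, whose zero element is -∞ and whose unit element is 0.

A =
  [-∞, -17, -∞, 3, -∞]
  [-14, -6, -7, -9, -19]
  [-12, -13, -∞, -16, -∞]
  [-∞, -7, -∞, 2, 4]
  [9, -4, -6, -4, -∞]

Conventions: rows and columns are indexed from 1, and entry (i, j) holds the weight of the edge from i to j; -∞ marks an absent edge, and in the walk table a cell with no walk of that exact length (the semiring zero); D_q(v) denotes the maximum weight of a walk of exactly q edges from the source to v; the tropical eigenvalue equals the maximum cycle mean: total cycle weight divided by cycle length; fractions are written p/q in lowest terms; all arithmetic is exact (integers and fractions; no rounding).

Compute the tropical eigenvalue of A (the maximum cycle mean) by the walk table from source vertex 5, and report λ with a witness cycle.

q=0: [-∞, -∞, -∞, -∞, 0]
q=1: [9, -4, -6, -4, -∞]
q=2: [-18, -8, -11, 12, 0]
q=3: [9, 5, -6, 14, 16]
q=4: [25, 12, 10, 16, 18]
q=5: [27, 14, 12, 28, 20]
Optimal cycle mean attained by: cycle 1->4->5->1, total 3 + 4 + 9, length 3.
Answer: λ = 16/3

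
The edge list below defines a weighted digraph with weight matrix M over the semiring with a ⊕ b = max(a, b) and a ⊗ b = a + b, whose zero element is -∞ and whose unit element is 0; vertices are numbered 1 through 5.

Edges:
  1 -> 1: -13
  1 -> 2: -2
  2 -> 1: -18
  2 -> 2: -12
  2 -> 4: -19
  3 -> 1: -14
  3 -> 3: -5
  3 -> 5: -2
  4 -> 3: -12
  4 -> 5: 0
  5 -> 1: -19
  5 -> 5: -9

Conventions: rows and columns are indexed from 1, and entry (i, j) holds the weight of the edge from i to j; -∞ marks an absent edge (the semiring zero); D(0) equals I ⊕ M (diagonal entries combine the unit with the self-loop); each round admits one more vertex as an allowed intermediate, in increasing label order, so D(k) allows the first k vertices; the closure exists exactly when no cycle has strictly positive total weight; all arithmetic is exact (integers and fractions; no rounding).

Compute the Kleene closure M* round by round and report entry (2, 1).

D(0):
  [0, -2, -∞, -∞, -∞]
  [-18, 0, -∞, -19, -∞]
  [-14, -∞, 0, -∞, -2]
  [-∞, -∞, -12, 0, 0]
  [-19, -∞, -∞, -∞, 0]
D(1):
  [0, -2, -∞, -∞, -∞]
  [-18, 0, -∞, -19, -∞]
  [-14, -16, 0, -∞, -2]
  [-∞, -∞, -12, 0, 0]
  [-19, -21, -∞, -∞, 0]
D(2):
  [0, -2, -∞, -21, -∞]
  [-18, 0, -∞, -19, -∞]
  [-14, -16, 0, -35, -2]
  [-∞, -∞, -12, 0, 0]
  [-19, -21, -∞, -40, 0]
D(3):
  [0, -2, -∞, -21, -∞]
  [-18, 0, -∞, -19, -∞]
  [-14, -16, 0, -35, -2]
  [-26, -28, -12, 0, 0]
  [-19, -21, -∞, -40, 0]
D(4):
  [0, -2, -33, -21, -21]
  [-18, 0, -31, -19, -19]
  [-14, -16, 0, -35, -2]
  [-26, -28, -12, 0, 0]
  [-19, -21, -52, -40, 0]
D(5):
  [0, -2, -33, -21, -21]
  [-18, 0, -31, -19, -19]
  [-14, -16, 0, -35, -2]
  [-19, -21, -12, 0, 0]
  [-19, -21, -52, -40, 0]
Answer: M*[2][1] = -18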